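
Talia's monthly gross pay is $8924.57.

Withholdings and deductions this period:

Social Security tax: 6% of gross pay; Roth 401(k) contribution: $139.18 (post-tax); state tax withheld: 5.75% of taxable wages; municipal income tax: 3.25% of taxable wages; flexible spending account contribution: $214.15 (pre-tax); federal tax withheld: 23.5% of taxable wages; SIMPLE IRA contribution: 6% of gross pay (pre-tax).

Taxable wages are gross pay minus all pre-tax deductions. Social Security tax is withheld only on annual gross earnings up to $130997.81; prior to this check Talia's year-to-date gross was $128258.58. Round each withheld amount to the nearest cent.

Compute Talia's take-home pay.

Flexible spending account contribution: $214.15
SIMPLE IRA contribution: $8924.57 × 0.06 = $535.47
Pre-tax total = $214.15 + $535.47 = $749.62
Taxable wages = $8924.57 − $749.62 = $8174.95
State tax withheld: $8174.95 × 0.0575 = $470.06
Federal tax withheld: $8174.95 × 0.235 = $1921.11
Municipal income tax: $8174.95 × 0.0325 = $265.69
Social Security tax: only $130997.81 − $128258.58 = $2739.23 of this check is subject → $2739.23 × 0.06 = $164.35
Roth 401(k) contribution: $139.18
Total deductions = $214.15 + $535.47 + $470.06 + $1921.11 + $265.69 + $164.35 + $139.18 = $3710.01
Net pay = $8924.57 − $3710.01 = $5214.56

$5214.56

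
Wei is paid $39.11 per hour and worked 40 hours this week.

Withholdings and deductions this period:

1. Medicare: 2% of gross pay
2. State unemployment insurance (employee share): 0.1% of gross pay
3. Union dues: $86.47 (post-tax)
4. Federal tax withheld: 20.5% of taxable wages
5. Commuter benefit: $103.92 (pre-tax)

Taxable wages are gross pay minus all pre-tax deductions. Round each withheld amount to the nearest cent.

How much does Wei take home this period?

$1,041.76

Gross pay: 40 × $39.11 = $1,564.40
Commuter benefit: $103.92
Taxable wages = $1,564.40 − $103.92 = $1,460.48
Federal tax withheld: $1,460.48 × 0.205 = $299.40
Medicare: $1,564.40 × 0.02 = $31.29
State unemployment insurance (employee share): $1,564.40 × 0.001 = $1.56
Union dues: $86.47
Total deductions = $103.92 + $299.40 + $31.29 + $1.56 + $86.47 = $522.64
Net pay = $1,564.40 − $522.64 = $1,041.76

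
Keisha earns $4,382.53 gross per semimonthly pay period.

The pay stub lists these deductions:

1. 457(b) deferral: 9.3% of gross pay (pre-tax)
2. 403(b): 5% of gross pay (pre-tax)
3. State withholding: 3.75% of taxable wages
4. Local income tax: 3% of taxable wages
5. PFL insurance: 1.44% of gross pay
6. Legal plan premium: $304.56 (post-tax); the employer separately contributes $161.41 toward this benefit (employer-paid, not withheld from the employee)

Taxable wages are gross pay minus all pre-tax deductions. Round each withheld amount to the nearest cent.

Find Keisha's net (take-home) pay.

$3,134.64

457(b) deferral: $4,382.53 × 0.093 = $407.58
403(b): $4,382.53 × 0.05 = $219.13
Pre-tax total = $407.58 + $219.13 = $626.71
Taxable wages = $4,382.53 − $626.71 = $3,755.82
State withholding: $3,755.82 × 0.0375 = $140.84
Local income tax: $3,755.82 × 0.03 = $112.67
PFL insurance: $4,382.53 × 0.0144 = $63.11
Legal plan premium: $304.56
(Employer's $161.41 toward legal plan premium is not withheld from the employee.)
Total deductions = $407.58 + $219.13 + $140.84 + $112.67 + $63.11 + $304.56 = $1,247.89
Net pay = $4,382.53 − $1,247.89 = $3,134.64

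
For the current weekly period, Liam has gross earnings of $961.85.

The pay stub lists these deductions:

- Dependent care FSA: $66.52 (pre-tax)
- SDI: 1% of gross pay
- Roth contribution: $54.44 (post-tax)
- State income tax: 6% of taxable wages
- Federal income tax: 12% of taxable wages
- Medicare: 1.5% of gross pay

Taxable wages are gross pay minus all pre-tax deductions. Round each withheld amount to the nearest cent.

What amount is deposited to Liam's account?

Dependent care FSA: $66.52
Taxable wages = $961.85 − $66.52 = $895.33
State income tax: $895.33 × 0.06 = $53.72
Federal income tax: $895.33 × 0.12 = $107.44
Medicare: $961.85 × 0.015 = $14.43
SDI: $961.85 × 0.01 = $9.62
Roth contribution: $54.44
Total deductions = $66.52 + $53.72 + $107.44 + $14.43 + $9.62 + $54.44 = $306.17
Net pay = $961.85 − $306.17 = $655.68

$655.68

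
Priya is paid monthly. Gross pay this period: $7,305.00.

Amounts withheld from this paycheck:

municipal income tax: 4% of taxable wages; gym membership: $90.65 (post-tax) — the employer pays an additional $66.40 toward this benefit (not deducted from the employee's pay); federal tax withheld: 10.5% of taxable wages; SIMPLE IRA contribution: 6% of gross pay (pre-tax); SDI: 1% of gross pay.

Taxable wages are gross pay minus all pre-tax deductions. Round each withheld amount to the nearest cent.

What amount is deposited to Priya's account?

$5,707.33

SIMPLE IRA contribution: $7,305.00 × 0.06 = $438.30
Taxable wages = $7,305.00 − $438.30 = $6,866.70
Municipal income tax: $6,866.70 × 0.04 = $274.67
Federal tax withheld: $6,866.70 × 0.105 = $721.00
SDI: $7,305.00 × 0.01 = $73.05
Gym membership: $90.65
(Employer's $66.40 toward gym membership is not withheld from the employee.)
Total deductions = $438.30 + $274.67 + $721.00 + $73.05 + $90.65 = $1,597.67
Net pay = $7,305.00 − $1,597.67 = $5,707.33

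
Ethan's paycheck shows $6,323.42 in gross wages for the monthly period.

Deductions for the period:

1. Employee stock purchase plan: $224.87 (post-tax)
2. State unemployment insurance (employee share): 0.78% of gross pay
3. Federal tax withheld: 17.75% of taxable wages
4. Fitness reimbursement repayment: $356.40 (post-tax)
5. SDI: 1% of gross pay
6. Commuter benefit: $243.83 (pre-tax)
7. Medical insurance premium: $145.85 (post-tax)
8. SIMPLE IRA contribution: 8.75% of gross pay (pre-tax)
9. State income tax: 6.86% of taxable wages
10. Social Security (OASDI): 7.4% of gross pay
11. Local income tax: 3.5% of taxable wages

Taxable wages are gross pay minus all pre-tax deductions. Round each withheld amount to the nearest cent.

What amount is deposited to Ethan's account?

Commuter benefit: $243.83
SIMPLE IRA contribution: $6,323.42 × 0.0875 = $553.30
Pre-tax total = $243.83 + $553.30 = $797.13
Taxable wages = $6,323.42 − $797.13 = $5,526.29
State income tax: $5,526.29 × 0.0686 = $379.10
Local income tax: $5,526.29 × 0.035 = $193.42
Federal tax withheld: $5,526.29 × 0.1775 = $980.92
Social Security (OASDI): $6,323.42 × 0.074 = $467.93
SDI: $6,323.42 × 0.01 = $63.23
State unemployment insurance (employee share): $6,323.42 × 0.0078 = $49.32
Fitness reimbursement repayment: $356.40
Employee stock purchase plan: $224.87
Medical insurance premium: $145.85
Total deductions = $243.83 + $553.30 + $379.10 + $193.42 + $980.92 + $467.93 + $63.23 + $49.32 + $356.40 + $224.87 + $145.85 = $3,658.17
Net pay = $6,323.42 − $3,658.17 = $2,665.25

$2,665.25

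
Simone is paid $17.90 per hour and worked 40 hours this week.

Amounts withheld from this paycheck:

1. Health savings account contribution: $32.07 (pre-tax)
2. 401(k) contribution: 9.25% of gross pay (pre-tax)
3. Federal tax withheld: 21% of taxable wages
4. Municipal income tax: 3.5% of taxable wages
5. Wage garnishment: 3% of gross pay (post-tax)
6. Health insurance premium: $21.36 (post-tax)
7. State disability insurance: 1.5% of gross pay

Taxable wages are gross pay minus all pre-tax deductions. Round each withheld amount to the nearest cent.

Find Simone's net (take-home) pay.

Gross pay: 40 × $17.90 = $716.00
Health savings account contribution: $32.07
401(k) contribution: $716.00 × 0.0925 = $66.23
Pre-tax total = $32.07 + $66.23 = $98.30
Taxable wages = $716.00 − $98.30 = $617.70
Municipal income tax: $617.70 × 0.035 = $21.62
Federal tax withheld: $617.70 × 0.21 = $129.72
State disability insurance: $716.00 × 0.015 = $10.74
Health insurance premium: $21.36
Wage garnishment: $716.00 × 0.03 = $21.48
Total deductions = $32.07 + $66.23 + $21.62 + $129.72 + $10.74 + $21.36 + $21.48 = $303.22
Net pay = $716.00 − $303.22 = $412.78

$412.78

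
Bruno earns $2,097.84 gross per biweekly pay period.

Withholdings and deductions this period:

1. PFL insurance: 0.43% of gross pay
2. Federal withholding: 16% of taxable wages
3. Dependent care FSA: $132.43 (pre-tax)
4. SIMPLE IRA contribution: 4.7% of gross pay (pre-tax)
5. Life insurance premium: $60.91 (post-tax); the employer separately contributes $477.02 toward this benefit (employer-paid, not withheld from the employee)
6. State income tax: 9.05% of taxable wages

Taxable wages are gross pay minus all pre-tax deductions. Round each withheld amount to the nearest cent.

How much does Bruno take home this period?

$1,329.24

SIMPLE IRA contribution: $2,097.84 × 0.047 = $98.60
Dependent care FSA: $132.43
Pre-tax total = $98.60 + $132.43 = $231.03
Taxable wages = $2,097.84 − $231.03 = $1,866.81
Federal withholding: $1,866.81 × 0.16 = $298.69
State income tax: $1,866.81 × 0.0905 = $168.95
PFL insurance: $2,097.84 × 0.0043 = $9.02
Life insurance premium: $60.91
(Employer's $477.02 toward life insurance premium is not withheld from the employee.)
Total deductions = $98.60 + $132.43 + $298.69 + $168.95 + $9.02 + $60.91 = $768.60
Net pay = $2,097.84 − $768.60 = $1,329.24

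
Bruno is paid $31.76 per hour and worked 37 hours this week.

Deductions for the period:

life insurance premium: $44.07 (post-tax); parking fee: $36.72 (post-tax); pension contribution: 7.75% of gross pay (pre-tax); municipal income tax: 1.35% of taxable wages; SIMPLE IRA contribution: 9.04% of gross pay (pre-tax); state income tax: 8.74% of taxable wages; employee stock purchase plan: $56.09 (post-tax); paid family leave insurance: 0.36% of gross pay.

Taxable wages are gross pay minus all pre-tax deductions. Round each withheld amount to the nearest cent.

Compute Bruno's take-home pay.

$738.05

Gross pay: 37 × $31.76 = $1175.12
Pension contribution: $1175.12 × 0.0775 = $91.07
SIMPLE IRA contribution: $1175.12 × 0.0904 = $106.23
Pre-tax total = $91.07 + $106.23 = $197.30
Taxable wages = $1175.12 − $197.30 = $977.82
State income tax: $977.82 × 0.0874 = $85.46
Municipal income tax: $977.82 × 0.0135 = $13.20
Paid family leave insurance: $1175.12 × 0.0036 = $4.23
Parking fee: $36.72
Life insurance premium: $44.07
Employee stock purchase plan: $56.09
Total deductions = $91.07 + $106.23 + $85.46 + $13.20 + $4.23 + $36.72 + $44.07 + $56.09 = $437.07
Net pay = $1175.12 − $437.07 = $738.05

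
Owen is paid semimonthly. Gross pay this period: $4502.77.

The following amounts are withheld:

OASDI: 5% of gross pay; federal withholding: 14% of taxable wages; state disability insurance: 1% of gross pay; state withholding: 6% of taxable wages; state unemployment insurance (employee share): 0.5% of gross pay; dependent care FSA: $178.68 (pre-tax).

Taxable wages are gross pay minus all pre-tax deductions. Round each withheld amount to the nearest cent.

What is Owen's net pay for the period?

$3166.59

Dependent care FSA: $178.68
Taxable wages = $4502.77 − $178.68 = $4324.09
Federal withholding: $4324.09 × 0.14 = $605.37
State withholding: $4324.09 × 0.06 = $259.45
State disability insurance: $4502.77 × 0.01 = $45.03
OASDI: $4502.77 × 0.05 = $225.14
State unemployment insurance (employee share): $4502.77 × 0.005 = $22.51
Total deductions = $178.68 + $605.37 + $259.45 + $45.03 + $225.14 + $22.51 = $1336.18
Net pay = $4502.77 − $1336.18 = $3166.59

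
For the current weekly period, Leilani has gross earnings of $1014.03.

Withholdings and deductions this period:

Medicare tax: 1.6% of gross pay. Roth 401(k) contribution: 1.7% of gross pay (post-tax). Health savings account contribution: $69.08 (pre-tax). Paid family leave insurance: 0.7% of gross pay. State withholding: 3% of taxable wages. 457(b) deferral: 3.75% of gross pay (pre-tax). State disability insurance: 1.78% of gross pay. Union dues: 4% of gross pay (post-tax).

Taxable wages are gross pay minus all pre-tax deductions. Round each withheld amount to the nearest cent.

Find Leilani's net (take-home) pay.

Health savings account contribution: $69.08
457(b) deferral: $1014.03 × 0.0375 = $38.03
Pre-tax total = $69.08 + $38.03 = $107.11
Taxable wages = $1014.03 − $107.11 = $906.92
State withholding: $906.92 × 0.03 = $27.21
State disability insurance: $1014.03 × 0.0178 = $18.05
Medicare tax: $1014.03 × 0.016 = $16.22
Paid family leave insurance: $1014.03 × 0.007 = $7.10
Roth 401(k) contribution: $1014.03 × 0.017 = $17.24
Union dues: $1014.03 × 0.04 = $40.56
Total deductions = $69.08 + $38.03 + $27.21 + $18.05 + $16.22 + $7.10 + $17.24 + $40.56 = $233.49
Net pay = $1014.03 − $233.49 = $780.54

$780.54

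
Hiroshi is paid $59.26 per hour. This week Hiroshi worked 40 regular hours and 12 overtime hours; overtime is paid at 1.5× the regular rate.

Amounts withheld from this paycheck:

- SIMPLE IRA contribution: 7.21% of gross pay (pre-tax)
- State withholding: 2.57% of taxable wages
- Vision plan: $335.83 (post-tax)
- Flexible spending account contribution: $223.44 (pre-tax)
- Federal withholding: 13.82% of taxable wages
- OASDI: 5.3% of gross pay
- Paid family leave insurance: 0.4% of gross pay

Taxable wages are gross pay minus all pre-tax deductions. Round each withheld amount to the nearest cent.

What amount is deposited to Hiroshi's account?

Regular pay: 40 × $59.26 = $2,370.40
Overtime pay: 12 × $59.26 × 1.5 = $1,066.68
Gross pay = $2,370.40 + $1,066.68 = $3,437.08
Flexible spending account contribution: $223.44
SIMPLE IRA contribution: $3,437.08 × 0.0721 = $247.81
Pre-tax total = $223.44 + $247.81 = $471.25
Taxable wages = $3,437.08 − $471.25 = $2,965.83
State withholding: $2,965.83 × 0.0257 = $76.22
Federal withholding: $2,965.83 × 0.1382 = $409.88
OASDI: $3,437.08 × 0.053 = $182.17
Paid family leave insurance: $3,437.08 × 0.004 = $13.75
Vision plan: $335.83
Total deductions = $223.44 + $247.81 + $76.22 + $409.88 + $182.17 + $13.75 + $335.83 = $1,489.10
Net pay = $3,437.08 − $1,489.10 = $1,947.98

$1,947.98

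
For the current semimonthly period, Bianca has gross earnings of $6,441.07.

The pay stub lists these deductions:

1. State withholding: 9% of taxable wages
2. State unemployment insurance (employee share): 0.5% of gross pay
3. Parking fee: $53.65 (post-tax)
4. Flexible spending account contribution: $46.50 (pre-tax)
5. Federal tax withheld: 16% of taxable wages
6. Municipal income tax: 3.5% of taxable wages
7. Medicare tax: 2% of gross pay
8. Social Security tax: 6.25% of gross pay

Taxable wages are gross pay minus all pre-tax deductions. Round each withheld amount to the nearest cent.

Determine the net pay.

$3,954.87

Flexible spending account contribution: $46.50
Taxable wages = $6,441.07 − $46.50 = $6,394.57
Federal tax withheld: $6,394.57 × 0.16 = $1,023.13
State withholding: $6,394.57 × 0.09 = $575.51
Municipal income tax: $6,394.57 × 0.035 = $223.81
Social Security tax: $6,441.07 × 0.0625 = $402.57
Medicare tax: $6,441.07 × 0.02 = $128.82
State unemployment insurance (employee share): $6,441.07 × 0.005 = $32.21
Parking fee: $53.65
Total deductions = $46.50 + $1,023.13 + $575.51 + $223.81 + $402.57 + $128.82 + $32.21 + $53.65 = $2,486.20
Net pay = $6,441.07 − $2,486.20 = $3,954.87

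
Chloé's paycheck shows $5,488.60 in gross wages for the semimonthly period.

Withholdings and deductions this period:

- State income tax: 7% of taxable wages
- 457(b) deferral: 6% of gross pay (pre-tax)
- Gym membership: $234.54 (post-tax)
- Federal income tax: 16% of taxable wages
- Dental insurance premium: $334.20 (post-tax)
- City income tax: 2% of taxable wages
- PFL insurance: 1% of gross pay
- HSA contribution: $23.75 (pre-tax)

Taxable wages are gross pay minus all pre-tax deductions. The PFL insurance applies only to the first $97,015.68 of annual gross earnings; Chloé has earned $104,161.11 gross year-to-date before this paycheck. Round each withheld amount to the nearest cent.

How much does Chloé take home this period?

$3,282.91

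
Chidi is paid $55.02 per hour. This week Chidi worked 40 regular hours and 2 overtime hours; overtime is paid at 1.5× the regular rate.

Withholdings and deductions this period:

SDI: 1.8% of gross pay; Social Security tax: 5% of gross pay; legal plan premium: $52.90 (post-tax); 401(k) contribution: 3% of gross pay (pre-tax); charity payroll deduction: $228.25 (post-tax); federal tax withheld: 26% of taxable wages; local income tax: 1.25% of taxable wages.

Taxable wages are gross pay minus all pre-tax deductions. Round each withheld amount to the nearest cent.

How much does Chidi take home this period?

$1,227.49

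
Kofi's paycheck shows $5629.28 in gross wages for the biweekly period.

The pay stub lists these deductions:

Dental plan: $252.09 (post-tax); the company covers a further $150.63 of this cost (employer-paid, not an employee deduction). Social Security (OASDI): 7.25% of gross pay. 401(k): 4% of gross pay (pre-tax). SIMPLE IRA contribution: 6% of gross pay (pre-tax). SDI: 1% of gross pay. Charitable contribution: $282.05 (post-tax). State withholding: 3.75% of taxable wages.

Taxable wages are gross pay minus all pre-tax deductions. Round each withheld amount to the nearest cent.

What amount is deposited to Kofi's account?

$3877.81

401(k): $5629.28 × 0.04 = $225.17
SIMPLE IRA contribution: $5629.28 × 0.06 = $337.76
Pre-tax total = $225.17 + $337.76 = $562.93
Taxable wages = $5629.28 − $562.93 = $5066.35
State withholding: $5066.35 × 0.0375 = $189.99
SDI: $5629.28 × 0.01 = $56.29
Social Security (OASDI): $5629.28 × 0.0725 = $408.12
Dental plan: $252.09
Charitable contribution: $282.05
(Employer's $150.63 toward dental plan is not withheld from the employee.)
Total deductions = $225.17 + $337.76 + $189.99 + $56.29 + $408.12 + $252.09 + $282.05 = $1751.47
Net pay = $5629.28 − $1751.47 = $3877.81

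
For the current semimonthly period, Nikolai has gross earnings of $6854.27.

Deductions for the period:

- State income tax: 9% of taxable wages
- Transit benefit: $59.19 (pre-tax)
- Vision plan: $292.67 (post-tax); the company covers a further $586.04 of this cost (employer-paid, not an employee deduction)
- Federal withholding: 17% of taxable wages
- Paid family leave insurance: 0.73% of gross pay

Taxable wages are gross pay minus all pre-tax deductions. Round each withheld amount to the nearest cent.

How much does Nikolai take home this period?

$4685.65

Transit benefit: $59.19
Taxable wages = $6854.27 − $59.19 = $6795.08
Federal withholding: $6795.08 × 0.17 = $1155.16
State income tax: $6795.08 × 0.09 = $611.56
Paid family leave insurance: $6854.27 × 0.0073 = $50.04
Vision plan: $292.67
(Employer's $586.04 toward vision plan is not withheld from the employee.)
Total deductions = $59.19 + $1155.16 + $611.56 + $50.04 + $292.67 = $2168.62
Net pay = $6854.27 − $2168.62 = $4685.65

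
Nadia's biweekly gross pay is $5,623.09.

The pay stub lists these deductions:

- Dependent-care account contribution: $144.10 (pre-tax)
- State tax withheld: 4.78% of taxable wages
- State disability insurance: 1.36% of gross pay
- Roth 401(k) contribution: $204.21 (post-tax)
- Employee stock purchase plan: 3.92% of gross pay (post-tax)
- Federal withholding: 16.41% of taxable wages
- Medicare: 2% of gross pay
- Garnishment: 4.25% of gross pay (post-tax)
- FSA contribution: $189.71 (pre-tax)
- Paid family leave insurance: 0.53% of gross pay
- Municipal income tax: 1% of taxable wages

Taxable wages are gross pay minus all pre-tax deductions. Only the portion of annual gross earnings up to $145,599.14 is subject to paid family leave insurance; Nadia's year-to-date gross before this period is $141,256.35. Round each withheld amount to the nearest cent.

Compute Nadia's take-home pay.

FSA contribution: $189.71
Dependent-care account contribution: $144.10
Pre-tax total = $189.71 + $144.10 = $333.81
Taxable wages = $5,623.09 − $333.81 = $5,289.28
Federal withholding: $5,289.28 × 0.1641 = $867.97
Municipal income tax: $5,289.28 × 0.01 = $52.89
State tax withheld: $5,289.28 × 0.0478 = $252.83
State disability insurance: $5,623.09 × 0.0136 = $76.47
Paid family leave insurance: only $145,599.14 − $141,256.35 = $4,342.79 of this check is subject → $4,342.79 × 0.0053 = $23.02
Medicare: $5,623.09 × 0.02 = $112.46
Employee stock purchase plan: $5,623.09 × 0.0392 = $220.43
Roth 401(k) contribution: $204.21
Garnishment: $5,623.09 × 0.0425 = $238.98
Total deductions = $189.71 + $144.10 + $867.97 + $52.89 + $252.83 + $76.47 + $23.02 + $112.46 + $220.43 + $204.21 + $238.98 = $2,383.07
Net pay = $5,623.09 − $2,383.07 = $3,240.02

$3,240.02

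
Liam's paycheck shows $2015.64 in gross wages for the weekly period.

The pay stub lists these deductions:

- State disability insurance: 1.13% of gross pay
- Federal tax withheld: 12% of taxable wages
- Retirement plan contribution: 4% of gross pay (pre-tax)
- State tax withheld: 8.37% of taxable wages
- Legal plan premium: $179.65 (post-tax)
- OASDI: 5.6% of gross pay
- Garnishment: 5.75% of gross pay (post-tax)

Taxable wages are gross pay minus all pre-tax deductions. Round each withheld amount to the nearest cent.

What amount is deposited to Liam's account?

$1109.64

Retirement plan contribution: $2015.64 × 0.04 = $80.63
Taxable wages = $2015.64 − $80.63 = $1935.01
State tax withheld: $1935.01 × 0.0837 = $161.96
Federal tax withheld: $1935.01 × 0.12 = $232.20
OASDI: $2015.64 × 0.056 = $112.88
State disability insurance: $2015.64 × 0.0113 = $22.78
Garnishment: $2015.64 × 0.0575 = $115.90
Legal plan premium: $179.65
Total deductions = $80.63 + $161.96 + $232.20 + $112.88 + $22.78 + $115.90 + $179.65 = $906.00
Net pay = $2015.64 − $906.00 = $1109.64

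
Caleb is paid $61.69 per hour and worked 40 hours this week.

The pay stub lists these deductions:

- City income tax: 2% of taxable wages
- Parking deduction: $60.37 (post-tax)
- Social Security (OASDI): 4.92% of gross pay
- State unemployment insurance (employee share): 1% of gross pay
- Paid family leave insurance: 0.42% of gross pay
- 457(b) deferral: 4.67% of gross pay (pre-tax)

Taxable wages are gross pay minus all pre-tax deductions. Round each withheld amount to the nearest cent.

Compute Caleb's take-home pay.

Gross pay: 40 × $61.69 = $2467.60
457(b) deferral: $2467.60 × 0.0467 = $115.24
Taxable wages = $2467.60 − $115.24 = $2352.36
City income tax: $2352.36 × 0.02 = $47.05
State unemployment insurance (employee share): $2467.60 × 0.01 = $24.68
Social Security (OASDI): $2467.60 × 0.0492 = $121.41
Paid family leave insurance: $2467.60 × 0.0042 = $10.36
Parking deduction: $60.37
Total deductions = $115.24 + $47.05 + $24.68 + $121.41 + $10.36 + $60.37 = $379.11
Net pay = $2467.60 − $379.11 = $2088.49

$2088.49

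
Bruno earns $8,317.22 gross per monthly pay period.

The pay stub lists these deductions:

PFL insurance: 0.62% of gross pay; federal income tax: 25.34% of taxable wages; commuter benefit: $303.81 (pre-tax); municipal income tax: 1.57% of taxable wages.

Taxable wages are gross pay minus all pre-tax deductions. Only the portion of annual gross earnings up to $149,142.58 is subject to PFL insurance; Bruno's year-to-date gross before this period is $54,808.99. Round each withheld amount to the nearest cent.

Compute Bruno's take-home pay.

$5,805.43

Commuter benefit: $303.81
Taxable wages = $8,317.22 − $303.81 = $8,013.41
Municipal income tax: $8,013.41 × 0.0157 = $125.81
Federal income tax: $8,013.41 × 0.2534 = $2,030.60
PFL insurance: cap not yet reached, full $8,317.22 is subject → $8,317.22 × 0.0062 = $51.57
Total deductions = $303.81 + $125.81 + $2,030.60 + $51.57 = $2,511.79
Net pay = $8,317.22 − $2,511.79 = $5,805.43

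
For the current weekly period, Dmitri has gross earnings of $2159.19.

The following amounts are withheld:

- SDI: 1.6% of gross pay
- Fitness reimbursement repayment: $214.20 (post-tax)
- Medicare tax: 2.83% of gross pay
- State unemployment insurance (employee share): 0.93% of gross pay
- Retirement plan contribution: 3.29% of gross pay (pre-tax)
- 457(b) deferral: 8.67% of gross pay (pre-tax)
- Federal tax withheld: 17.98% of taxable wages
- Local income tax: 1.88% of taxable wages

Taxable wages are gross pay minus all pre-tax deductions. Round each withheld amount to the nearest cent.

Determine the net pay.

Retirement plan contribution: $2159.19 × 0.0329 = $71.04
457(b) deferral: $2159.19 × 0.0867 = $187.20
Pre-tax total = $71.04 + $187.20 = $258.24
Taxable wages = $2159.19 − $258.24 = $1900.95
Local income tax: $1900.95 × 0.0188 = $35.74
Federal tax withheld: $1900.95 × 0.1798 = $341.79
State unemployment insurance (employee share): $2159.19 × 0.0093 = $20.08
SDI: $2159.19 × 0.016 = $34.55
Medicare tax: $2159.19 × 0.0283 = $61.11
Fitness reimbursement repayment: $214.20
Total deductions = $71.04 + $187.20 + $35.74 + $341.79 + $20.08 + $34.55 + $61.11 + $214.20 = $965.71
Net pay = $2159.19 − $965.71 = $1193.48

$1193.48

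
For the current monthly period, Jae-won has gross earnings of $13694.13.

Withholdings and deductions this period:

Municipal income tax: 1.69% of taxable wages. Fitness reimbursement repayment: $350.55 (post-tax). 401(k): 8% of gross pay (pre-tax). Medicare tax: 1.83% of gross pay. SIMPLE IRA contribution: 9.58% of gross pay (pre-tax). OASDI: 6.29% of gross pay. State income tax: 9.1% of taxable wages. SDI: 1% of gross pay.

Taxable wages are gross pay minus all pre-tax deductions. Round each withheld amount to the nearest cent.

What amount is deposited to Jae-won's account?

$8469.41

401(k): $13694.13 × 0.08 = $1095.53
SIMPLE IRA contribution: $13694.13 × 0.0958 = $1311.90
Pre-tax total = $1095.53 + $1311.90 = $2407.43
Taxable wages = $13694.13 − $2407.43 = $11286.70
Municipal income tax: $11286.70 × 0.0169 = $190.75
State income tax: $11286.70 × 0.091 = $1027.09
Medicare tax: $13694.13 × 0.0183 = $250.60
OASDI: $13694.13 × 0.0629 = $861.36
SDI: $13694.13 × 0.01 = $136.94
Fitness reimbursement repayment: $350.55
Total deductions = $1095.53 + $1311.90 + $190.75 + $1027.09 + $250.60 + $861.36 + $136.94 + $350.55 = $5224.72
Net pay = $13694.13 − $5224.72 = $8469.41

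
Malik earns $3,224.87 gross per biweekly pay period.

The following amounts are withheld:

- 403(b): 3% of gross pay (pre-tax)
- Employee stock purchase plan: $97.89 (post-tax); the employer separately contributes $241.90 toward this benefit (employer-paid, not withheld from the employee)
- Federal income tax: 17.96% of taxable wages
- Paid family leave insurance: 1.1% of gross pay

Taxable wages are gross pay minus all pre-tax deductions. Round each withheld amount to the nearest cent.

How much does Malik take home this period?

403(b): $3,224.87 × 0.03 = $96.75
Taxable wages = $3,224.87 − $96.75 = $3,128.12
Federal income tax: $3,128.12 × 0.1796 = $561.81
Paid family leave insurance: $3,224.87 × 0.011 = $35.47
Employee stock purchase plan: $97.89
(Employer's $241.90 toward employee stock purchase plan is not withheld from the employee.)
Total deductions = $96.75 + $561.81 + $35.47 + $97.89 = $791.92
Net pay = $3,224.87 − $791.92 = $2,432.95

$2,432.95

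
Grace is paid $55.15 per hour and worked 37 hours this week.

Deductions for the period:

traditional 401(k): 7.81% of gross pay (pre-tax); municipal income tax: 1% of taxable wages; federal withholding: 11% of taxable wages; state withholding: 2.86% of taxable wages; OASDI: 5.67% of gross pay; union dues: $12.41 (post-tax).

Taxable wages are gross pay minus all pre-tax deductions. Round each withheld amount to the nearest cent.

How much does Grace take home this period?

$1,473.53

Gross pay: 37 × $55.15 = $2,040.55
Traditional 401(k): $2,040.55 × 0.0781 = $159.37
Taxable wages = $2,040.55 − $159.37 = $1,881.18
State withholding: $1,881.18 × 0.0286 = $53.80
Municipal income tax: $1,881.18 × 0.01 = $18.81
Federal withholding: $1,881.18 × 0.11 = $206.93
OASDI: $2,040.55 × 0.0567 = $115.70
Union dues: $12.41
Total deductions = $159.37 + $53.80 + $18.81 + $206.93 + $115.70 + $12.41 = $567.02
Net pay = $2,040.55 − $567.02 = $1,473.53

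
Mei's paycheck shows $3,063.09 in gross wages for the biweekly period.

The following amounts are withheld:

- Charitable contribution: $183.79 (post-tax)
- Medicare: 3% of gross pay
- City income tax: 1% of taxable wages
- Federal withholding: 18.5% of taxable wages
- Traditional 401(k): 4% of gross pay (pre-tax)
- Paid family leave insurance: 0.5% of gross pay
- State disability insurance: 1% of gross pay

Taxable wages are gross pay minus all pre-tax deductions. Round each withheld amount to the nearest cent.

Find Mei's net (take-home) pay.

Traditional 401(k): $3,063.09 × 0.04 = $122.52
Taxable wages = $3,063.09 − $122.52 = $2,940.57
City income tax: $2,940.57 × 0.01 = $29.41
Federal withholding: $2,940.57 × 0.185 = $544.01
Paid family leave insurance: $3,063.09 × 0.005 = $15.32
State disability insurance: $3,063.09 × 0.01 = $30.63
Medicare: $3,063.09 × 0.03 = $91.89
Charitable contribution: $183.79
Total deductions = $122.52 + $29.41 + $544.01 + $15.32 + $30.63 + $91.89 + $183.79 = $1,017.57
Net pay = $3,063.09 − $1,017.57 = $2,045.52

$2,045.52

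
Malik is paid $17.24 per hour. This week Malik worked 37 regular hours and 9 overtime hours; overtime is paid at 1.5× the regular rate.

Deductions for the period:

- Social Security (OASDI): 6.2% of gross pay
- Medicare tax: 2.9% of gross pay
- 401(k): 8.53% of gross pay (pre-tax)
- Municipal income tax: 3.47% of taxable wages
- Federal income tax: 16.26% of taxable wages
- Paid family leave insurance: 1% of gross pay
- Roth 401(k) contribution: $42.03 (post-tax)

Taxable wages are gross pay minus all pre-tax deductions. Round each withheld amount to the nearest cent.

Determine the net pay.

$509.27

Regular pay: 37 × $17.24 = $637.88
Overtime pay: 9 × $17.24 × 1.5 = $232.74
Gross pay = $637.88 + $232.74 = $870.62
401(k): $870.62 × 0.0853 = $74.26
Taxable wages = $870.62 − $74.26 = $796.36
Municipal income tax: $796.36 × 0.0347 = $27.63
Federal income tax: $796.36 × 0.1626 = $129.49
Social Security (OASDI): $870.62 × 0.062 = $53.98
Paid family leave insurance: $870.62 × 0.01 = $8.71
Medicare tax: $870.62 × 0.029 = $25.25
Roth 401(k) contribution: $42.03
Total deductions = $74.26 + $27.63 + $129.49 + $53.98 + $8.71 + $25.25 + $42.03 = $361.35
Net pay = $870.62 − $361.35 = $509.27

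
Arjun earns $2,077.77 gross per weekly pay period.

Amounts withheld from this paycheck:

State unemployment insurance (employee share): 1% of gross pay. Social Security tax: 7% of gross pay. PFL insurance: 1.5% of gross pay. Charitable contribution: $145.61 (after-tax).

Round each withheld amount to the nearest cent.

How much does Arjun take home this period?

$1,734.77

State unemployment insurance (employee share): $2,077.77 × 0.01 = $20.78
PFL insurance: $2,077.77 × 0.015 = $31.17
Social Security tax: $2,077.77 × 0.07 = $145.44
Charitable contribution: $145.61
Total deductions = $20.78 + $31.17 + $145.44 + $145.61 = $343.00
Net pay = $2,077.77 − $343.00 = $1,734.77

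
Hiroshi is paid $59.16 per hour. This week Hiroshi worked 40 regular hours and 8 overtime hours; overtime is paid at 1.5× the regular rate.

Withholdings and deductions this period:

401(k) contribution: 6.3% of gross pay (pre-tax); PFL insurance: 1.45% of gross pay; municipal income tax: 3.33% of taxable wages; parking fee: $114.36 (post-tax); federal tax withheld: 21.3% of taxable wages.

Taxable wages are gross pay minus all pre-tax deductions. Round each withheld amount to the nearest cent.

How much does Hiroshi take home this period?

$2013.58

Regular pay: 40 × $59.16 = $2366.40
Overtime pay: 8 × $59.16 × 1.5 = $709.92
Gross pay = $2366.40 + $709.92 = $3076.32
401(k) contribution: $3076.32 × 0.063 = $193.81
Taxable wages = $3076.32 − $193.81 = $2882.51
Federal tax withheld: $2882.51 × 0.213 = $613.97
Municipal income tax: $2882.51 × 0.0333 = $95.99
PFL insurance: $3076.32 × 0.0145 = $44.61
Parking fee: $114.36
Total deductions = $193.81 + $613.97 + $95.99 + $44.61 + $114.36 = $1062.74
Net pay = $3076.32 − $1062.74 = $2013.58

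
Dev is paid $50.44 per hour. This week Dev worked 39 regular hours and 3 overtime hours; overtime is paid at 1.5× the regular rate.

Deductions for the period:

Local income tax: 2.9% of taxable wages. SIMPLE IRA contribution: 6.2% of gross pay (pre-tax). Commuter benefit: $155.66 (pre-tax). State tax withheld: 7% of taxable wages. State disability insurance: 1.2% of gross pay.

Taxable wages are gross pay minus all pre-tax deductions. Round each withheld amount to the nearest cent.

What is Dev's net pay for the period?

Regular pay: 39 × $50.44 = $1,967.16
Overtime pay: 3 × $50.44 × 1.5 = $226.98
Gross pay = $1,967.16 + $226.98 = $2,194.14
Commuter benefit: $155.66
SIMPLE IRA contribution: $2,194.14 × 0.062 = $136.04
Pre-tax total = $155.66 + $136.04 = $291.70
Taxable wages = $2,194.14 − $291.70 = $1,902.44
State tax withheld: $1,902.44 × 0.07 = $133.17
Local income tax: $1,902.44 × 0.029 = $55.17
State disability insurance: $2,194.14 × 0.012 = $26.33
Total deductions = $155.66 + $136.04 + $133.17 + $55.17 + $26.33 = $506.37
Net pay = $2,194.14 − $506.37 = $1,687.77

$1,687.77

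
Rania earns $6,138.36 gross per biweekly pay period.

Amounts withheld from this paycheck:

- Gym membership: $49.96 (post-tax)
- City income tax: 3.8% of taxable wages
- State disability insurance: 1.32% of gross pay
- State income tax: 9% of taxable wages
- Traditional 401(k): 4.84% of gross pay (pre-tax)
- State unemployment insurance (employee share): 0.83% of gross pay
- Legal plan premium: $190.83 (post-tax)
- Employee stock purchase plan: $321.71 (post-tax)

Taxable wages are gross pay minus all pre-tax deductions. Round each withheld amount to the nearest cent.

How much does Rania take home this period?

$4,399.10

Traditional 401(k): $6,138.36 × 0.0484 = $297.10
Taxable wages = $6,138.36 − $297.10 = $5,841.26
City income tax: $5,841.26 × 0.038 = $221.97
State income tax: $5,841.26 × 0.09 = $525.71
State disability insurance: $6,138.36 × 0.0132 = $81.03
State unemployment insurance (employee share): $6,138.36 × 0.0083 = $50.95
Employee stock purchase plan: $321.71
Legal plan premium: $190.83
Gym membership: $49.96
Total deductions = $297.10 + $221.97 + $525.71 + $81.03 + $50.95 + $321.71 + $190.83 + $49.96 = $1,739.26
Net pay = $6,138.36 − $1,739.26 = $4,399.10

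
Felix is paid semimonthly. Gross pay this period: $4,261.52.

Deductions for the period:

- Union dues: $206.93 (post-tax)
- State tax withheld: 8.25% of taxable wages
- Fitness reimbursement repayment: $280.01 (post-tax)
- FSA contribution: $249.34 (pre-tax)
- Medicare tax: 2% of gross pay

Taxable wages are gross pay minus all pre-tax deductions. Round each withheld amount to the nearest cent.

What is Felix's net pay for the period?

$3,109.01

FSA contribution: $249.34
Taxable wages = $4,261.52 − $249.34 = $4,012.18
State tax withheld: $4,012.18 × 0.0825 = $331.00
Medicare tax: $4,261.52 × 0.02 = $85.23
Fitness reimbursement repayment: $280.01
Union dues: $206.93
Total deductions = $249.34 + $331.00 + $85.23 + $280.01 + $206.93 = $1,152.51
Net pay = $4,261.52 − $1,152.51 = $3,109.01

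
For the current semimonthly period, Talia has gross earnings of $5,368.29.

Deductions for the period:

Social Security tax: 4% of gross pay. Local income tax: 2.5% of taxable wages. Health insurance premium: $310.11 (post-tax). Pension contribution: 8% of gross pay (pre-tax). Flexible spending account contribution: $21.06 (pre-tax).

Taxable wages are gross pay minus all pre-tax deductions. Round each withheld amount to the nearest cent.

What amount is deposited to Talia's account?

$4,269.99

Pension contribution: $5,368.29 × 0.08 = $429.46
Flexible spending account contribution: $21.06
Pre-tax total = $429.46 + $21.06 = $450.52
Taxable wages = $5,368.29 − $450.52 = $4,917.77
Local income tax: $4,917.77 × 0.025 = $122.94
Social Security tax: $5,368.29 × 0.04 = $214.73
Health insurance premium: $310.11
Total deductions = $429.46 + $21.06 + $122.94 + $214.73 + $310.11 = $1,098.30
Net pay = $5,368.29 − $1,098.30 = $4,269.99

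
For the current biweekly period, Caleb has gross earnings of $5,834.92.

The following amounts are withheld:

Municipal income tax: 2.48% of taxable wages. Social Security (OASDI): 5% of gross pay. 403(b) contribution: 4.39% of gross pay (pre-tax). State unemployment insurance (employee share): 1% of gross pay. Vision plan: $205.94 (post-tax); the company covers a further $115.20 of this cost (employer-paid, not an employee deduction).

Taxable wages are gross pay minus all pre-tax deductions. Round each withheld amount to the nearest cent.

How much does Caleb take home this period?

$4,884.38

403(b) contribution: $5,834.92 × 0.0439 = $256.15
Taxable wages = $5,834.92 − $256.15 = $5,578.77
Municipal income tax: $5,578.77 × 0.0248 = $138.35
State unemployment insurance (employee share): $5,834.92 × 0.01 = $58.35
Social Security (OASDI): $5,834.92 × 0.05 = $291.75
Vision plan: $205.94
(Employer's $115.20 toward vision plan is not withheld from the employee.)
Total deductions = $256.15 + $138.35 + $58.35 + $291.75 + $205.94 = $950.54
Net pay = $5,834.92 − $950.54 = $4,884.38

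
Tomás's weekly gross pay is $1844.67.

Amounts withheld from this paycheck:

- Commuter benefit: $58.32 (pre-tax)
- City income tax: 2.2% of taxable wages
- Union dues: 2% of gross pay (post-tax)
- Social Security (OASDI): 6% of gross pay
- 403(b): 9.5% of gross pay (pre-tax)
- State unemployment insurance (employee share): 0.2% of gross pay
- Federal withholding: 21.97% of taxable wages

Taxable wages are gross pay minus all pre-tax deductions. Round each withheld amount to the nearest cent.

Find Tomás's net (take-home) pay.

$1070.45

Commuter benefit: $58.32
403(b): $1844.67 × 0.095 = $175.24
Pre-tax total = $58.32 + $175.24 = $233.56
Taxable wages = $1844.67 − $233.56 = $1611.11
Federal withholding: $1611.11 × 0.2197 = $353.96
City income tax: $1611.11 × 0.022 = $35.44
State unemployment insurance (employee share): $1844.67 × 0.002 = $3.69
Social Security (OASDI): $1844.67 × 0.06 = $110.68
Union dues: $1844.67 × 0.02 = $36.89
Total deductions = $58.32 + $175.24 + $353.96 + $35.44 + $3.69 + $110.68 + $36.89 = $774.22
Net pay = $1844.67 − $774.22 = $1070.45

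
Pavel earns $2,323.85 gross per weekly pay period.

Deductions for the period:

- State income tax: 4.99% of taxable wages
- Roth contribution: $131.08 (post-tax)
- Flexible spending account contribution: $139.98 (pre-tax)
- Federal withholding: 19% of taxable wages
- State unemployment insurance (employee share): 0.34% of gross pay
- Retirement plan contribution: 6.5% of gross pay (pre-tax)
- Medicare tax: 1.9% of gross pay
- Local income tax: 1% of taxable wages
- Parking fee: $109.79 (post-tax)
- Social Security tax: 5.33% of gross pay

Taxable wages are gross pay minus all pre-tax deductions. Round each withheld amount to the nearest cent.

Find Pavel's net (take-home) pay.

$1,108.03

Flexible spending account contribution: $139.98
Retirement plan contribution: $2,323.85 × 0.065 = $151.05
Pre-tax total = $139.98 + $151.05 = $291.03
Taxable wages = $2,323.85 − $291.03 = $2,032.82
State income tax: $2,032.82 × 0.0499 = $101.44
Federal withholding: $2,032.82 × 0.19 = $386.24
Local income tax: $2,032.82 × 0.01 = $20.33
Medicare tax: $2,323.85 × 0.019 = $44.15
State unemployment insurance (employee share): $2,323.85 × 0.0034 = $7.90
Social Security tax: $2,323.85 × 0.0533 = $123.86
Roth contribution: $131.08
Parking fee: $109.79
Total deductions = $139.98 + $151.05 + $101.44 + $386.24 + $20.33 + $44.15 + $7.90 + $123.86 + $131.08 + $109.79 = $1,215.82
Net pay = $2,323.85 − $1,215.82 = $1,108.03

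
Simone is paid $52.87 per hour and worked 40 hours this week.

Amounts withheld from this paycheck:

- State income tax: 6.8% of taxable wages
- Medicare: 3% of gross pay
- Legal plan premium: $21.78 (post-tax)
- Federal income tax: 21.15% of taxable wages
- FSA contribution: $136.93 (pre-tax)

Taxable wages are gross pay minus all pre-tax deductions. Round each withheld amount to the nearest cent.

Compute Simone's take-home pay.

$1339.83

Gross pay: 40 × $52.87 = $2114.80
FSA contribution: $136.93
Taxable wages = $2114.80 − $136.93 = $1977.87
State income tax: $1977.87 × 0.068 = $134.50
Federal income tax: $1977.87 × 0.2115 = $418.32
Medicare: $2114.80 × 0.03 = $63.44
Legal plan premium: $21.78
Total deductions = $136.93 + $134.50 + $418.32 + $63.44 + $21.78 = $774.97
Net pay = $2114.80 − $774.97 = $1339.83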